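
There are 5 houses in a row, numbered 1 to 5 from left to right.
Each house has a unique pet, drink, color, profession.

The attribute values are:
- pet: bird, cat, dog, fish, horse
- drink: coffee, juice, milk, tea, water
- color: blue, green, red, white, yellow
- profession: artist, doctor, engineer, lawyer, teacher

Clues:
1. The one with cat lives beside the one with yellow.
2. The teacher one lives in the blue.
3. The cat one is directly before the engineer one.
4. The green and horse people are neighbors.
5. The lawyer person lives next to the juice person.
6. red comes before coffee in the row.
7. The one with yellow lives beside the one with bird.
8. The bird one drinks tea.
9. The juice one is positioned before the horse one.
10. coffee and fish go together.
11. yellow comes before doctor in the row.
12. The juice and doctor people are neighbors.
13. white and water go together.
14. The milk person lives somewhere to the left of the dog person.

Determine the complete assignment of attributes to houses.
Solution:

House | Pet | Drink | Color | Profession
----------------------------------------
  1   | cat | milk | red | lawyer
  2   | dog | juice | yellow | engineer
  3   | bird | tea | green | doctor
  4   | horse | water | white | artist
  5   | fish | coffee | blue | teacher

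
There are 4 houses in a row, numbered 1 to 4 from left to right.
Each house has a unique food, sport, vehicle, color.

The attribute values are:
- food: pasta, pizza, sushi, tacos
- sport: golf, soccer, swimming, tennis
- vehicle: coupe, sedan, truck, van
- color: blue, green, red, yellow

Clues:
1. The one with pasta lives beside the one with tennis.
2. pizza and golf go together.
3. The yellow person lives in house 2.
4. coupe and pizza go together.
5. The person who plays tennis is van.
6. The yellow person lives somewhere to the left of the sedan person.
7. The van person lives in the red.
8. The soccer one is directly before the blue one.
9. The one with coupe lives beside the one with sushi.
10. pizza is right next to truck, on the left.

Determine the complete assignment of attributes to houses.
Solution:

House | Food | Sport | Vehicle | Color
--------------------------------------
  1   | pizza | golf | coupe | green
  2   | sushi | soccer | truck | yellow
  3   | pasta | swimming | sedan | blue
  4   | tacos | tennis | van | red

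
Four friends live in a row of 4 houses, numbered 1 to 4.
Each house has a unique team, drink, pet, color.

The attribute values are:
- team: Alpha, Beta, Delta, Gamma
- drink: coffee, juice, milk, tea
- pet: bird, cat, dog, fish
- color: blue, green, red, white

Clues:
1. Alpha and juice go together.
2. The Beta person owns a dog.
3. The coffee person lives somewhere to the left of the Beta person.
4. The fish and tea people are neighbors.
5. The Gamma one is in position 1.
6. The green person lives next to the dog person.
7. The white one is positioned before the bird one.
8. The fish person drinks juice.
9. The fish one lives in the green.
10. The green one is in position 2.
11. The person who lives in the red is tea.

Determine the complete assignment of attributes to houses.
Solution:

House | Team | Drink | Pet | Color
----------------------------------
  1   | Gamma | coffee | cat | white
  2   | Alpha | juice | fish | green
  3   | Beta | tea | dog | red
  4   | Delta | milk | bird | blue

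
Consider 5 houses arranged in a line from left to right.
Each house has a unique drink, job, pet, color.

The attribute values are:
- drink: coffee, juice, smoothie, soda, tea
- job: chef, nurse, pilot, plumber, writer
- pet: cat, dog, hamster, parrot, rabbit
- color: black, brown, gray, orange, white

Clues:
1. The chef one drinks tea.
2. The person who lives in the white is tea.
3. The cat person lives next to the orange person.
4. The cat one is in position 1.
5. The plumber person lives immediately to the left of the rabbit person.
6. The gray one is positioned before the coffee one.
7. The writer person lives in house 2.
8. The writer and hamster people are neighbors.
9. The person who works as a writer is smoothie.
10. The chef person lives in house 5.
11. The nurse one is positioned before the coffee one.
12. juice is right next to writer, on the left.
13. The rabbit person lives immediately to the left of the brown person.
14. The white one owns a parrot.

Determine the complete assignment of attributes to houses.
Solution:

House | Drink | Job | Pet | Color
---------------------------------
  1   | juice | plumber | cat | gray
  2   | smoothie | writer | rabbit | orange
  3   | soda | nurse | hamster | brown
  4   | coffee | pilot | dog | black
  5   | tea | chef | parrot | white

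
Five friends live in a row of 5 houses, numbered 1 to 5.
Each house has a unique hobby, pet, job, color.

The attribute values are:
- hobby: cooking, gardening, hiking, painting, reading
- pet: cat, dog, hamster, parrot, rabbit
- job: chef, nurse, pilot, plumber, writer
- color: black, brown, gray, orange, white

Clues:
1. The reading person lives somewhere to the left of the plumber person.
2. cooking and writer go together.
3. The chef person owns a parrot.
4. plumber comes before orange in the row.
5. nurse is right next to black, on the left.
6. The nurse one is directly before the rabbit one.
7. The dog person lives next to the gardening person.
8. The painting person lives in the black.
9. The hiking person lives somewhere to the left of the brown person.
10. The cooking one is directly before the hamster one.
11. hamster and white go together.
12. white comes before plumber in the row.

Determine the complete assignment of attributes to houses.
Solution:

House | Hobby | Pet | Job | Color
---------------------------------
  1   | cooking | cat | writer | gray
  2   | reading | hamster | nurse | white
  3   | painting | rabbit | plumber | black
  4   | hiking | dog | pilot | orange
  5   | gardening | parrot | chef | brown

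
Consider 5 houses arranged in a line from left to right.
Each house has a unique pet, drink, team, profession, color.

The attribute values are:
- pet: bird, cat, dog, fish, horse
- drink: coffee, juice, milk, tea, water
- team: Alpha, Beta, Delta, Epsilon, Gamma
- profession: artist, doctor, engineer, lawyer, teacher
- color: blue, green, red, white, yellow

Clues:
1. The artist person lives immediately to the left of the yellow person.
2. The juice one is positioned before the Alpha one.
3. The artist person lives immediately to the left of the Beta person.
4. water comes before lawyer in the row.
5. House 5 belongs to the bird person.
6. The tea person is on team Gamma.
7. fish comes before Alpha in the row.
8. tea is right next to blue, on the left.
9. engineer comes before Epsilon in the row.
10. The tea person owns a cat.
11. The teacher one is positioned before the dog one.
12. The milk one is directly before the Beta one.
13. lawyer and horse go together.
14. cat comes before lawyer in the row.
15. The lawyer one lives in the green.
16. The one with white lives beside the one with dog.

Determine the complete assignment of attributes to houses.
Solution:

House | Pet | Drink | Team | Profession | Color
-----------------------------------------------
  1   | cat | tea | Gamma | teacher | white
  2   | dog | milk | Delta | artist | blue
  3   | fish | water | Beta | engineer | yellow
  4   | horse | juice | Epsilon | lawyer | green
  5   | bird | coffee | Alpha | doctor | red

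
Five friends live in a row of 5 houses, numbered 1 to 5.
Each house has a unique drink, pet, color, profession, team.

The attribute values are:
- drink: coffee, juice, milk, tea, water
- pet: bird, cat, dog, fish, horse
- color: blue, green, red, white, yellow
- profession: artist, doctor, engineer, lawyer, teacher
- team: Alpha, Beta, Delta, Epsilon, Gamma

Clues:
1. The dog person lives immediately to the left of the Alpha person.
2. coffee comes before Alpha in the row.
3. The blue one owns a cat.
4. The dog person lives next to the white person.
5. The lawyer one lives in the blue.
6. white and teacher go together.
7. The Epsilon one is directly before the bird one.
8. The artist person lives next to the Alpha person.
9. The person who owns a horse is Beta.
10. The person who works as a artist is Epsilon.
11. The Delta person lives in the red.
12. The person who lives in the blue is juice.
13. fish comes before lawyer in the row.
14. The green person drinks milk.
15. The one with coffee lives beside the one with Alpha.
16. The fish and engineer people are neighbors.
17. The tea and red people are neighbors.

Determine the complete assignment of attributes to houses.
Solution:

House | Drink | Pet | Color | Profession | Team
-----------------------------------------------
  1   | coffee | dog | yellow | artist | Epsilon
  2   | tea | bird | white | teacher | Alpha
  3   | water | fish | red | doctor | Delta
  4   | milk | horse | green | engineer | Beta
  5   | juice | cat | blue | lawyer | Gamma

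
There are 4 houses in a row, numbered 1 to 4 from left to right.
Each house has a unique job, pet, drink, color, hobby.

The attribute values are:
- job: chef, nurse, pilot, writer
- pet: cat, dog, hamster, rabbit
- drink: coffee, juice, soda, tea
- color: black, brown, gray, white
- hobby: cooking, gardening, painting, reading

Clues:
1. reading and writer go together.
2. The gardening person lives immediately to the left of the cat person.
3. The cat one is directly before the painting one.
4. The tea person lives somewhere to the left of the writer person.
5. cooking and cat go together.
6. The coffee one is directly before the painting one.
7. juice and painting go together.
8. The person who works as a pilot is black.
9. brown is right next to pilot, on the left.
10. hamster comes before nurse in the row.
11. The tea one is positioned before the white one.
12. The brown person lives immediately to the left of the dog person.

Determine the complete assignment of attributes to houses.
Solution:

House | Job | Pet | Drink | Color | Hobby
-----------------------------------------
  1   | chef | hamster | tea | gray | gardening
  2   | nurse | cat | coffee | brown | cooking
  3   | pilot | dog | juice | black | painting
  4   | writer | rabbit | soda | white | reading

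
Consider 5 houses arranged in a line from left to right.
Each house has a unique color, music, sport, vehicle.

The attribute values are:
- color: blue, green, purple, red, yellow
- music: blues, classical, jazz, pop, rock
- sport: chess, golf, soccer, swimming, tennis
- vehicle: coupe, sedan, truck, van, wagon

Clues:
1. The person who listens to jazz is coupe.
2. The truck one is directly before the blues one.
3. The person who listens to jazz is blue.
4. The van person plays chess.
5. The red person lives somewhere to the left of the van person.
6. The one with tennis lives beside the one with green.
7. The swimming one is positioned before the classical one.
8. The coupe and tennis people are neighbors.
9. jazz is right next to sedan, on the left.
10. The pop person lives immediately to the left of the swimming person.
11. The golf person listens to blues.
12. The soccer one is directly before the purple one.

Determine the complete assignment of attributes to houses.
Solution:

House | Color | Music | Sport | Vehicle
---------------------------------------
  1   | blue | jazz | soccer | coupe
  2   | purple | pop | tennis | sedan
  3   | green | rock | swimming | truck
  4   | red | blues | golf | wagon
  5   | yellow | classical | chess | van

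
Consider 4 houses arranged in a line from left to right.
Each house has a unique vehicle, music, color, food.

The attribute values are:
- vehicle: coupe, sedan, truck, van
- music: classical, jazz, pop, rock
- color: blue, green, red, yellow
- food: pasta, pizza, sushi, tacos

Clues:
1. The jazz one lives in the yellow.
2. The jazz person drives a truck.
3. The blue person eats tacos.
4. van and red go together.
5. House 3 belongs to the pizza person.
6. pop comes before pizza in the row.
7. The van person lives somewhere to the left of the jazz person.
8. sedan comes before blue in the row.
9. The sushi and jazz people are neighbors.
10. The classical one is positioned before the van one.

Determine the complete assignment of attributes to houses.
Solution:

House | Vehicle | Music | Color | Food
--------------------------------------
  1   | sedan | classical | green | pasta
  2   | van | pop | red | sushi
  3   | truck | jazz | yellow | pizza
  4   | coupe | rock | blue | tacos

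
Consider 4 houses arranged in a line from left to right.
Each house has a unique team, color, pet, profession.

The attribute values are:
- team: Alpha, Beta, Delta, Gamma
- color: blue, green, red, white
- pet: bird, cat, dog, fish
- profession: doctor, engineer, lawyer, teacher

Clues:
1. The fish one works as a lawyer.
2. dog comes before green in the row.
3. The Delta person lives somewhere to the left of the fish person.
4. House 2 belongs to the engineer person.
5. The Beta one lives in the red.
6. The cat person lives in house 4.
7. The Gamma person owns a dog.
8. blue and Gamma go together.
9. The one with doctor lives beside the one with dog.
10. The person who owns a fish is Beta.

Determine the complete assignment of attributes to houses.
Solution:

House | Team | Color | Pet | Profession
---------------------------------------
  1   | Delta | white | bird | doctor
  2   | Gamma | blue | dog | engineer
  3   | Beta | red | fish | lawyer
  4   | Alpha | green | cat | teacher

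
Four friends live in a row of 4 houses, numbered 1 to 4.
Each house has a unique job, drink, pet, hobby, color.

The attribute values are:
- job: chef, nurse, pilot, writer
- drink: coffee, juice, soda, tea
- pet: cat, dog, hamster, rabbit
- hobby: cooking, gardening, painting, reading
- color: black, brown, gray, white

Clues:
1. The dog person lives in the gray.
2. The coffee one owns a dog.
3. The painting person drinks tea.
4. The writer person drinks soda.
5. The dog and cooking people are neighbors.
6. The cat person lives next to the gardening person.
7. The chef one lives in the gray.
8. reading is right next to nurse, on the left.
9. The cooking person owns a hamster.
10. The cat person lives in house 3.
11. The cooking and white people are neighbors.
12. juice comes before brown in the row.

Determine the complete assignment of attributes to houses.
Solution:

House | Job | Drink | Pet | Hobby | Color
-----------------------------------------
  1   | chef | coffee | dog | reading | gray
  2   | nurse | juice | hamster | cooking | black
  3   | pilot | tea | cat | painting | white
  4   | writer | soda | rabbit | gardening | brown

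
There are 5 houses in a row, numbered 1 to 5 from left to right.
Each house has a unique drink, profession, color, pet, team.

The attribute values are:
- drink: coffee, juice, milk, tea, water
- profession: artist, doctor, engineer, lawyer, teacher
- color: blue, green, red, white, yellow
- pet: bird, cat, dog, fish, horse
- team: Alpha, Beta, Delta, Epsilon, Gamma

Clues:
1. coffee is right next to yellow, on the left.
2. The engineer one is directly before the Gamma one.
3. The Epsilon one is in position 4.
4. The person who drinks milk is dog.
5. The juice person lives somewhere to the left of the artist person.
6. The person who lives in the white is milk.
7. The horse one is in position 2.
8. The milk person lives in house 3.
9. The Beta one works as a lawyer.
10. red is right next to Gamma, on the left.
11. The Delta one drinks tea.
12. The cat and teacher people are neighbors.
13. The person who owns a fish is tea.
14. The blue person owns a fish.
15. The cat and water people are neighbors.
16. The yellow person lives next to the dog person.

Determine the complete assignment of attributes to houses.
Solution:

House | Drink | Profession | Color | Pet | Team
-----------------------------------------------
  1   | coffee | engineer | red | cat | Alpha
  2   | water | teacher | yellow | horse | Gamma
  3   | milk | lawyer | white | dog | Beta
  4   | juice | doctor | green | bird | Epsilon
  5   | tea | artist | blue | fish | Delta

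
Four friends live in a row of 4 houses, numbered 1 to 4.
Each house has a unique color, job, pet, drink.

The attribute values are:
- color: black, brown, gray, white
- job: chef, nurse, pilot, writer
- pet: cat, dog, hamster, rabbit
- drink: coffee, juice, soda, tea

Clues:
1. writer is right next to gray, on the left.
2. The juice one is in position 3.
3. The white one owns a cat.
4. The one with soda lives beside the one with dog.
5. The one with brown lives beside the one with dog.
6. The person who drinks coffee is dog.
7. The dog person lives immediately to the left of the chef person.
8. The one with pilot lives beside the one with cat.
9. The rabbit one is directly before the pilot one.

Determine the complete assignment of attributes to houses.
Solution:

House | Color | Job | Pet | Drink
---------------------------------
  1   | brown | writer | rabbit | soda
  2   | gray | pilot | dog | coffee
  3   | white | chef | cat | juice
  4   | black | nurse | hamster | tea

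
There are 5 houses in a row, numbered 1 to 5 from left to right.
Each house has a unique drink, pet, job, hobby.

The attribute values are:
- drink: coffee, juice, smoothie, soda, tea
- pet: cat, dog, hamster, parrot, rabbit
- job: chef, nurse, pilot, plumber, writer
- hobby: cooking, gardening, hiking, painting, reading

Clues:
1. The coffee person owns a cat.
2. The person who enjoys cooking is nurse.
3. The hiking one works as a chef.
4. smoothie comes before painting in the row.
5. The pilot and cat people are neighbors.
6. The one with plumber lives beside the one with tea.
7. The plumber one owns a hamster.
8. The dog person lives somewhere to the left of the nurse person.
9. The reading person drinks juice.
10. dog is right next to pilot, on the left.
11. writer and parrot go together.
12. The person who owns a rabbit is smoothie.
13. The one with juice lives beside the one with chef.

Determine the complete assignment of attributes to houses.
Solution:

House | Drink | Pet | Job | Hobby
---------------------------------
  1   | juice | hamster | plumber | reading
  2   | tea | dog | chef | hiking
  3   | smoothie | rabbit | pilot | gardening
  4   | coffee | cat | nurse | cooking
  5   | soda | parrot | writer | painting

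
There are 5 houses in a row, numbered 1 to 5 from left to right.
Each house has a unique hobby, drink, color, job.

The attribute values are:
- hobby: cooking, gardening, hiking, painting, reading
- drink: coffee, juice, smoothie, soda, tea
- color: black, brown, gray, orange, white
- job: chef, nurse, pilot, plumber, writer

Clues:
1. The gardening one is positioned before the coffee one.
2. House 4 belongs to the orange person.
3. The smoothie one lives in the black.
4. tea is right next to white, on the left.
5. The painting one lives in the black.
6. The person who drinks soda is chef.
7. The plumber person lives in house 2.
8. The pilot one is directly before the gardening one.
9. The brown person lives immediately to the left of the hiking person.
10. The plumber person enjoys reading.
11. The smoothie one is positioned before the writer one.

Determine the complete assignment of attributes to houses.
Solution:

House | Hobby | Drink | Color | Job
-----------------------------------
  1   | painting | smoothie | black | nurse
  2   | reading | tea | brown | plumber
  3   | hiking | juice | white | pilot
  4   | gardening | soda | orange | chef
  5   | cooking | coffee | gray | writer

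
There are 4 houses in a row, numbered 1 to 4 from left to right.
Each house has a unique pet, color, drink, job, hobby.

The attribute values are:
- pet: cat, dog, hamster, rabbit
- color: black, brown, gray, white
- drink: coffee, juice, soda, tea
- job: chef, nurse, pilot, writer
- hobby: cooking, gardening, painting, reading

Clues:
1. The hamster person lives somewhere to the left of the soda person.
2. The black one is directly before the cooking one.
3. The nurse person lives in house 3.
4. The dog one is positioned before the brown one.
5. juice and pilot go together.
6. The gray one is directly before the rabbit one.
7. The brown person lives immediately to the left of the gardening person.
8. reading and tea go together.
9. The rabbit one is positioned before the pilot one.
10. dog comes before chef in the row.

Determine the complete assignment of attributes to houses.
Solution:

House | Pet | Color | Drink | Job | Hobby
-----------------------------------------
  1   | dog | black | tea | writer | reading
  2   | hamster | gray | coffee | chef | cooking
  3   | rabbit | brown | soda | nurse | painting
  4   | cat | white | juice | pilot | gardening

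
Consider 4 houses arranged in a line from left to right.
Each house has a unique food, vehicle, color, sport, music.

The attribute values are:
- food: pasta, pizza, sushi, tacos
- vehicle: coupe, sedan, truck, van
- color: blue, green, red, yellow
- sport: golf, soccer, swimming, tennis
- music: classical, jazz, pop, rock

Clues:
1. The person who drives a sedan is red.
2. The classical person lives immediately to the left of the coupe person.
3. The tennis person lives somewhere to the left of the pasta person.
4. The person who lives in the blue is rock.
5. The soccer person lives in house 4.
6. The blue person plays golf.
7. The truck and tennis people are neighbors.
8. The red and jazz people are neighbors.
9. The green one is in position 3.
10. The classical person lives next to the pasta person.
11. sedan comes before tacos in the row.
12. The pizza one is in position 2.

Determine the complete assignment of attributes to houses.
Solution:

House | Food | Vehicle | Color | Sport | Music
----------------------------------------------
  1   | sushi | truck | blue | golf | rock
  2   | pizza | sedan | red | tennis | classical
  3   | pasta | coupe | green | swimming | jazz
  4   | tacos | van | yellow | soccer | pop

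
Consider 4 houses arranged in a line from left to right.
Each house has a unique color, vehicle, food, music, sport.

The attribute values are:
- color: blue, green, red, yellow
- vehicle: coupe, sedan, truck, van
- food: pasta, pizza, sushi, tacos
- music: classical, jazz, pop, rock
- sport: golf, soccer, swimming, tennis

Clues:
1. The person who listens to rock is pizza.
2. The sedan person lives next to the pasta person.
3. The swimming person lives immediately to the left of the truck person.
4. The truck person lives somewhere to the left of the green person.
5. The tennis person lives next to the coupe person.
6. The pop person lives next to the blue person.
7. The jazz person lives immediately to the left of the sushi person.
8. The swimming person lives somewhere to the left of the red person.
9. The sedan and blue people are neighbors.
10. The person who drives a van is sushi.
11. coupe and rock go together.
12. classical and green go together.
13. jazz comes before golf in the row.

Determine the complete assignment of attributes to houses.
Solution:

House | Color | Vehicle | Food | Music | Sport
----------------------------------------------
  1   | yellow | sedan | tacos | pop | swimming
  2   | blue | truck | pasta | jazz | soccer
  3   | green | van | sushi | classical | tennis
  4   | red | coupe | pizza | rock | golf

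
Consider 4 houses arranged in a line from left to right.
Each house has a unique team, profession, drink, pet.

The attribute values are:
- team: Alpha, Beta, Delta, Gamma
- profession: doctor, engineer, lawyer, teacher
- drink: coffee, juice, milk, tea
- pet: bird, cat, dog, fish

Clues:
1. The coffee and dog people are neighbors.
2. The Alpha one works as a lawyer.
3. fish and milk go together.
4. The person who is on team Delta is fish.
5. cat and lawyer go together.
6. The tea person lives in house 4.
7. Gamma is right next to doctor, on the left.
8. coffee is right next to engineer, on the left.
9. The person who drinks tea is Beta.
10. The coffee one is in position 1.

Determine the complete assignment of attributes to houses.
Solution:

House | Team | Profession | Drink | Pet
---------------------------------------
  1   | Alpha | lawyer | coffee | cat
  2   | Gamma | engineer | juice | dog
  3   | Delta | doctor | milk | fish
  4   | Beta | teacher | tea | bird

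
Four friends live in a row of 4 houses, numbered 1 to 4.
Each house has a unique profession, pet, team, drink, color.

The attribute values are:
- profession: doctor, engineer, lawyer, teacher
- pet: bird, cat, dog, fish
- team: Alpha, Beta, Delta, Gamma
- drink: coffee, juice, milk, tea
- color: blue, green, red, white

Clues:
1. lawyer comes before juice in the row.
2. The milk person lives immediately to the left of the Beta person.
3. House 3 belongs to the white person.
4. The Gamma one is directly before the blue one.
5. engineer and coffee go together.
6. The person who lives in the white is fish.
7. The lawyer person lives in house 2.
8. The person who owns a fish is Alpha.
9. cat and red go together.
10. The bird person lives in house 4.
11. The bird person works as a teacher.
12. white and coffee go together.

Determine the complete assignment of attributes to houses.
Solution:

House | Profession | Pet | Team | Drink | Color
-----------------------------------------------
  1   | doctor | cat | Gamma | milk | red
  2   | lawyer | dog | Beta | tea | blue
  3   | engineer | fish | Alpha | coffee | white
  4   | teacher | bird | Delta | juice | green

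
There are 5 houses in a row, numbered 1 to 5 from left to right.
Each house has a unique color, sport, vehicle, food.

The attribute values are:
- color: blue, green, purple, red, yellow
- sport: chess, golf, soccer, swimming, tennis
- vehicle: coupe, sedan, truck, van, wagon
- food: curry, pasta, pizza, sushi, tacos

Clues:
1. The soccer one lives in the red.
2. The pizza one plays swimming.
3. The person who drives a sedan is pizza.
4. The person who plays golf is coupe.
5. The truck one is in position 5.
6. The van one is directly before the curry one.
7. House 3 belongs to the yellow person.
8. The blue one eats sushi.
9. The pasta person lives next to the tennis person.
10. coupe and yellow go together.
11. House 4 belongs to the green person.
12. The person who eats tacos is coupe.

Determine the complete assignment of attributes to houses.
Solution:

House | Color | Sport | Vehicle | Food
--------------------------------------
  1   | red | soccer | van | pasta
  2   | purple | tennis | wagon | curry
  3   | yellow | golf | coupe | tacos
  4   | green | swimming | sedan | pizza
  5   | blue | chess | truck | sushi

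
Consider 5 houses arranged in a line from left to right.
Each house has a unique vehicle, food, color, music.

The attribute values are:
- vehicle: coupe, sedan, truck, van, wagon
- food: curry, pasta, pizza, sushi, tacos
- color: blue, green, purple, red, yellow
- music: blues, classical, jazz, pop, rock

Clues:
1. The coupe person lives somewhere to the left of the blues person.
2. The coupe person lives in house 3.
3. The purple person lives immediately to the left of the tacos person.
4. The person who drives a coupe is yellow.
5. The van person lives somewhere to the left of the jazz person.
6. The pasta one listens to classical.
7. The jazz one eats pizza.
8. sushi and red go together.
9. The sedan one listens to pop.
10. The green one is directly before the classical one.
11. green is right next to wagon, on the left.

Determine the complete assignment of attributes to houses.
Solution:

House | Vehicle | Food | Color | Music
--------------------------------------
  1   | sedan | curry | green | pop
  2   | wagon | pasta | purple | classical
  3   | coupe | tacos | yellow | rock
  4   | van | sushi | red | blues
  5   | truck | pizza | blue | jazz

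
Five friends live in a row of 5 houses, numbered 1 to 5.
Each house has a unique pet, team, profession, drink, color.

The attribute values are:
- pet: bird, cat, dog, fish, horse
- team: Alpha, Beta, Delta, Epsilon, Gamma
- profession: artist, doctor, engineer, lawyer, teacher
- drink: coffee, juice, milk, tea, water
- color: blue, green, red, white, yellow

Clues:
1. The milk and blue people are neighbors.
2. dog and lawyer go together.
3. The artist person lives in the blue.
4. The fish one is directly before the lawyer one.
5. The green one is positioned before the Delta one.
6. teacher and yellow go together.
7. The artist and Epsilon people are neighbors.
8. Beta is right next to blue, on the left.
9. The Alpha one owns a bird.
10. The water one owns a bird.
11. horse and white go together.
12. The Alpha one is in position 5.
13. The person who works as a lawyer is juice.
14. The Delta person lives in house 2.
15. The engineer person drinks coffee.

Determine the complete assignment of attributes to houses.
Solution:

House | Pet | Team | Profession | Drink | Color
-----------------------------------------------
  1   | cat | Beta | doctor | milk | green
  2   | fish | Delta | artist | tea | blue
  3   | dog | Epsilon | lawyer | juice | red
  4   | horse | Gamma | engineer | coffee | white
  5   | bird | Alpha | teacher | water | yellow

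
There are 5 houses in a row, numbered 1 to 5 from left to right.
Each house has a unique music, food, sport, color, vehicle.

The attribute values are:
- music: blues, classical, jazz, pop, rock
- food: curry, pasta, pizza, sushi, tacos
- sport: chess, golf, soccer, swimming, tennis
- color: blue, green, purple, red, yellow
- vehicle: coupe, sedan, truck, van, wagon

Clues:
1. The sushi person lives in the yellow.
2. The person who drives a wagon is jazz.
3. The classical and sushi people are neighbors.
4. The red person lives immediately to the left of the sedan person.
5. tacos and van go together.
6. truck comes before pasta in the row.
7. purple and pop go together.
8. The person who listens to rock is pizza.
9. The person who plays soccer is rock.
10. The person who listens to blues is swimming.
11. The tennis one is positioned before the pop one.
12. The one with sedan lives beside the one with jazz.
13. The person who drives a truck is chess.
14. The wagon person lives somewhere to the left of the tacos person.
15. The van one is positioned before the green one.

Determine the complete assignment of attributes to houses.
Solution:

House | Music | Food | Sport | Color | Vehicle
----------------------------------------------
  1   | classical | curry | chess | red | truck
  2   | blues | sushi | swimming | yellow | sedan
  3   | jazz | pasta | tennis | blue | wagon
  4   | pop | tacos | golf | purple | van
  5   | rock | pizza | soccer | green | coupe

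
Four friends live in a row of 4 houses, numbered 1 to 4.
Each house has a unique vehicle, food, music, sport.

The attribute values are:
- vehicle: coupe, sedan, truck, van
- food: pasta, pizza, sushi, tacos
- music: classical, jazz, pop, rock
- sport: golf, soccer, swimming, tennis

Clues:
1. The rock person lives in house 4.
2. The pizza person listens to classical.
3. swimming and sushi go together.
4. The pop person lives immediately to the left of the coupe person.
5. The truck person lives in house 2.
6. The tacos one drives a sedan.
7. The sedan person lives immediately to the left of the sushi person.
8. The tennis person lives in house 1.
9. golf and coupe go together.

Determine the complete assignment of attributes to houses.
Solution:

House | Vehicle | Food | Music | Sport
--------------------------------------
  1   | sedan | tacos | jazz | tennis
  2   | truck | sushi | pop | swimming
  3   | coupe | pizza | classical | golf
  4   | van | pasta | rock | soccer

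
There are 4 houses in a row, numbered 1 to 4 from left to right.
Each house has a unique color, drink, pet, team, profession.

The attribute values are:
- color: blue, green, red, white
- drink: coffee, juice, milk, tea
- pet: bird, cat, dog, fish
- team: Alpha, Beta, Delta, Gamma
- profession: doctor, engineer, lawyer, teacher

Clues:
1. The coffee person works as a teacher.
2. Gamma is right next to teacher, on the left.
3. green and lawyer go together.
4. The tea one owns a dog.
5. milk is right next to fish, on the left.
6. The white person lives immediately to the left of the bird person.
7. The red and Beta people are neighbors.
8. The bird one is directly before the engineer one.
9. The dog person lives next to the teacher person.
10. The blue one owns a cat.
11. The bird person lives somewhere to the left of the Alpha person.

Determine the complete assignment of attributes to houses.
Solution:

House | Color | Drink | Pet | Team | Profession
-----------------------------------------------
  1   | white | tea | dog | Gamma | doctor
  2   | red | coffee | bird | Delta | teacher
  3   | blue | milk | cat | Beta | engineer
  4   | green | juice | fish | Alpha | lawyer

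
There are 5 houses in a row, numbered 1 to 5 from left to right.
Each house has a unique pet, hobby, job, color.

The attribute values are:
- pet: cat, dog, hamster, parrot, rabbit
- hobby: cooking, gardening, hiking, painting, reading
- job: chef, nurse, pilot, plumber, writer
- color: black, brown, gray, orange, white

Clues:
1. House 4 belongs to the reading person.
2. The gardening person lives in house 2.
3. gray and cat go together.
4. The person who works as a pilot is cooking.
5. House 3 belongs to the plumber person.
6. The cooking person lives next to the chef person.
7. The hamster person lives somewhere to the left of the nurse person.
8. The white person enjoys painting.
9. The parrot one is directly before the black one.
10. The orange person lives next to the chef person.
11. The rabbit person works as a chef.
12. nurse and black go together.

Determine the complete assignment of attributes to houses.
Solution:

House | Pet | Hobby | Job | Color
---------------------------------
  1   | hamster | cooking | pilot | orange
  2   | rabbit | gardening | chef | brown
  3   | parrot | painting | plumber | white
  4   | dog | reading | nurse | black
  5   | cat | hiking | writer | gray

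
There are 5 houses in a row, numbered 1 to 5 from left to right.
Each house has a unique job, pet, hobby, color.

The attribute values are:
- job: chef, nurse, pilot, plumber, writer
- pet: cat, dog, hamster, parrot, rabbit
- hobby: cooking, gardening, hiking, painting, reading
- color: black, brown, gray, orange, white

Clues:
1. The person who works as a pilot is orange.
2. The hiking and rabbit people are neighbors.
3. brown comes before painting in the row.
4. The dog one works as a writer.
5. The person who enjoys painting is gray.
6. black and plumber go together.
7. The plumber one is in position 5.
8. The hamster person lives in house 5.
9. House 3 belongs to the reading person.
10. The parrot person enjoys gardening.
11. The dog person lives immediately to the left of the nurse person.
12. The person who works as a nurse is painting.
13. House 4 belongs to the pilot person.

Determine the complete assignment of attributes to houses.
Solution:

House | Job | Pet | Hobby | Color
---------------------------------
  1   | writer | dog | hiking | brown
  2   | nurse | rabbit | painting | gray
  3   | chef | cat | reading | white
  4   | pilot | parrot | gardening | orange
  5   | plumber | hamster | cooking | black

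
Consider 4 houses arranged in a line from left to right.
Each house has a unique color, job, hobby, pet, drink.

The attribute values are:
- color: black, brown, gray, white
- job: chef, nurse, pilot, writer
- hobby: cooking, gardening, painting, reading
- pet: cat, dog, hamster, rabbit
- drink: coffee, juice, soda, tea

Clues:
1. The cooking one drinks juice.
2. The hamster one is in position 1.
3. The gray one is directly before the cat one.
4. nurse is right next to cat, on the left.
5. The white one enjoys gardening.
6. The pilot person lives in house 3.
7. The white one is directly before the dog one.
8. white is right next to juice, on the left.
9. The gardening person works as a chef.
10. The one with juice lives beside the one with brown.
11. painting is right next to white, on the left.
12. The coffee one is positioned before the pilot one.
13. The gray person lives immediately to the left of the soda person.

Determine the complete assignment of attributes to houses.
Solution:

House | Color | Job | Hobby | Pet | Drink
-----------------------------------------
  1   | gray | nurse | painting | hamster | coffee
  2   | white | chef | gardening | cat | soda
  3   | black | pilot | cooking | dog | juice
  4   | brown | writer | reading | rabbit | tea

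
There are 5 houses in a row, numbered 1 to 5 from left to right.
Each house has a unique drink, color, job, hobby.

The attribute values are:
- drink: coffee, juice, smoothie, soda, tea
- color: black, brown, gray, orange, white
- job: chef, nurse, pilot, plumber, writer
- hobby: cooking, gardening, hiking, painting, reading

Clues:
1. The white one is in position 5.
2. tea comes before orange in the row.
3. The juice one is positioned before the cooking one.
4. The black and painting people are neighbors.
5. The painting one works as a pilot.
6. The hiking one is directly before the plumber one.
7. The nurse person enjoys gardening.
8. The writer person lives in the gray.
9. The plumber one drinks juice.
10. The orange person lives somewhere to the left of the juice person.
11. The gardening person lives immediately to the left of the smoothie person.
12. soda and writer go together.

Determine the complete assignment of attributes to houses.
Solution:

House | Drink | Color | Job | Hobby
-----------------------------------
  1   | tea | black | nurse | gardening
  2   | smoothie | orange | pilot | painting
  3   | soda | gray | writer | hiking
  4   | juice | brown | plumber | reading
  5   | coffee | white | chef | cooking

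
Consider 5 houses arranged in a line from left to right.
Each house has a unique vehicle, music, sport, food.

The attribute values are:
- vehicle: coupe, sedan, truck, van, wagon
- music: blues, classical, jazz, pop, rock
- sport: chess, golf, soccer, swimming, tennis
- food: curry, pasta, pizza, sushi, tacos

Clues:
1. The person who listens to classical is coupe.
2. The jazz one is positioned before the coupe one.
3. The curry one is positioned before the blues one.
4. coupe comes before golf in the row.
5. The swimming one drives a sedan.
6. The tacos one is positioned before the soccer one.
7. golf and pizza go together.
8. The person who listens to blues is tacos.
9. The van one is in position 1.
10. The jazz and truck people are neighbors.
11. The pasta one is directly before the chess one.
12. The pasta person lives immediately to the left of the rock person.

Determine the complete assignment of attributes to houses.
Solution:

House | Vehicle | Music | Sport | Food
--------------------------------------
  1   | van | jazz | tennis | pasta
  2   | truck | rock | chess | curry
  3   | sedan | blues | swimming | tacos
  4   | coupe | classical | soccer | sushi
  5   | wagon | pop | golf | pizza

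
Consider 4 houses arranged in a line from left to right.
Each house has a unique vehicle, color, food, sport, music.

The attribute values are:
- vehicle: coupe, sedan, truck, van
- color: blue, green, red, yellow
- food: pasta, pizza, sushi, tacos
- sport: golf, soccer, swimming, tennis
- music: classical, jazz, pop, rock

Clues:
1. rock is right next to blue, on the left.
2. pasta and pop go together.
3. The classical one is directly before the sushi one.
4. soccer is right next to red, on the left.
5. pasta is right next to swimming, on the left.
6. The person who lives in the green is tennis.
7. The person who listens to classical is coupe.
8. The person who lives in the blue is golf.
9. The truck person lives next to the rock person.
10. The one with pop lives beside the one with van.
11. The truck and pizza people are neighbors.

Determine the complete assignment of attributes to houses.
Solution:

House | Vehicle | Color | Food | Sport | Music
----------------------------------------------
  1   | truck | yellow | pasta | soccer | pop
  2   | van | red | pizza | swimming | rock
  3   | coupe | blue | tacos | golf | classical
  4   | sedan | green | sushi | tennis | jazz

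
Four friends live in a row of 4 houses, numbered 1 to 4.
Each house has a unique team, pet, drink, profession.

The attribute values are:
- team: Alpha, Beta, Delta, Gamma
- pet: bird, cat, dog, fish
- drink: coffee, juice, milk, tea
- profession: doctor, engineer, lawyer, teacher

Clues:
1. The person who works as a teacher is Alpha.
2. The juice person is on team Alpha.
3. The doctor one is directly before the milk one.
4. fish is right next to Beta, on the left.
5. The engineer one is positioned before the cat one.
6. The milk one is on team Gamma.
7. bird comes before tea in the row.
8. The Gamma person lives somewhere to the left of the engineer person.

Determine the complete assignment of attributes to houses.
Solution:

House | Team | Pet | Drink | Profession
---------------------------------------
  1   | Delta | bird | coffee | doctor
  2   | Gamma | fish | milk | lawyer
  3   | Beta | dog | tea | engineer
  4   | Alpha | cat | juice | teacher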